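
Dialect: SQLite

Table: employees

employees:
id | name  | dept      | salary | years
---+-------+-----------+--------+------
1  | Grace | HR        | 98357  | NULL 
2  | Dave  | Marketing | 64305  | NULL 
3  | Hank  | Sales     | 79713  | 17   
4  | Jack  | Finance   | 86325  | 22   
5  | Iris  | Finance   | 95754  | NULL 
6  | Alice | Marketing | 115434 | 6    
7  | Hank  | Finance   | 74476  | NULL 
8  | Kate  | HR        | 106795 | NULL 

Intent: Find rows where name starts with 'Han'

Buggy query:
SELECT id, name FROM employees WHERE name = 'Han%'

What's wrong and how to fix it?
Bug: Wildcards only work with LIKE; '=' treats '%' as a literal character

Fix: Replace '=' with LIKE so 'Han%' is treated as a pattern

Corrected query:
SELECT id, name FROM employees WHERE name LIKE 'Han%'

Result:
id | name
---+-----
3  | Hank
7  | Hank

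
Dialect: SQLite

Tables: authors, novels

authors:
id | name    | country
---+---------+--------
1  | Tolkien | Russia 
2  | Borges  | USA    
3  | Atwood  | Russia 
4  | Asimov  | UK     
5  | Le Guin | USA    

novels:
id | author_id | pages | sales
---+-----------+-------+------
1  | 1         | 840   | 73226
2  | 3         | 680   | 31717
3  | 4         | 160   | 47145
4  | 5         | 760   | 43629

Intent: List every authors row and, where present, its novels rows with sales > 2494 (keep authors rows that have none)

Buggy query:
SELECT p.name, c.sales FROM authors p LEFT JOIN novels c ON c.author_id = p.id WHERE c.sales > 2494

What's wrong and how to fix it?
Bug: A WHERE condition on the right-hand table after LEFT JOIN drops unmatched parents

Fix: Move the right-table condition into the ON clause so unmatched parents are kept

Corrected query:
SELECT p.name, c.sales FROM authors p LEFT JOIN novels c ON c.author_id = p.id AND c.sales > 2494

Result:
name    | sales
--------+------
Tolkien | 73226
Borges  | NULL 
Atwood  | 31717
Asimov  | 47145
Le Guin | 43629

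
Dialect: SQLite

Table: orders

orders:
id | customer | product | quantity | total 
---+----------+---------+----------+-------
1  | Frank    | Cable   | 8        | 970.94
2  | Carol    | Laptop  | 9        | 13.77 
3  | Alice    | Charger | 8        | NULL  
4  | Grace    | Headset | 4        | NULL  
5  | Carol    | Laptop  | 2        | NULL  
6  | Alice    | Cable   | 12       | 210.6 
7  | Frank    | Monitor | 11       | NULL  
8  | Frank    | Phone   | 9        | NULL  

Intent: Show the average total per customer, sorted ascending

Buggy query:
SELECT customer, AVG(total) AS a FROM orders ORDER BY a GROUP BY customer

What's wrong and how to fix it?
Bug: ORDER BY appears before GROUP BY; SQL clause order requires GROUP BY first

Fix: Reorder: SELECT … FROM … GROUP BY … ORDER BY …

Corrected query:
SELECT customer, AVG(total) AS a FROM orders GROUP BY customer ORDER BY a

Result:
customer | a     
---------+-------
Grace    | NULL  
Carol    | 13.77 
Alice    | 210.6 
Frank    | 970.94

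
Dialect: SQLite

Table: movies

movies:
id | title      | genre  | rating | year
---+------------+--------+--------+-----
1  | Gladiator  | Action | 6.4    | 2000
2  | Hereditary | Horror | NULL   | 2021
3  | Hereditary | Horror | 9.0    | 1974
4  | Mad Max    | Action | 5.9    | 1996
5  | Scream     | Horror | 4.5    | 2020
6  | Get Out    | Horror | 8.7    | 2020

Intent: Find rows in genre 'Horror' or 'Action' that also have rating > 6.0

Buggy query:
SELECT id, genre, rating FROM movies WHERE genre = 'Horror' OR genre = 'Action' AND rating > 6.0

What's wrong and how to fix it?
Bug: AND binds tighter than OR, so this parses as genre = 'Horror' OR (genre = 'Action' AND rating > 6.0)

Fix: Group the OR with parentheses (or use IN), then AND the threshold

Corrected query:
SELECT id, genre, rating FROM movies WHERE (genre = 'Horror' OR genre = 'Action') AND rating > 6.0

Result:
id | genre  | rating
---+--------+-------
1  | Action | 6.4   
3  | Horror | 9     
6  | Horror | 8.7   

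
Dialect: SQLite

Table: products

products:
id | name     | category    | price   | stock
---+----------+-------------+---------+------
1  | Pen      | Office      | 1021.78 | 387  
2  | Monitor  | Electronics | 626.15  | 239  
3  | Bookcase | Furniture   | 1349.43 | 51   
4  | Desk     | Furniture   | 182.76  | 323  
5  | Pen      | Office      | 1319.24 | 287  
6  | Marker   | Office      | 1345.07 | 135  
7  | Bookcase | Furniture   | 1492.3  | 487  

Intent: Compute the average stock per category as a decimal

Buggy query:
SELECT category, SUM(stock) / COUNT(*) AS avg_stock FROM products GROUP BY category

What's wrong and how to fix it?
Bug: SUM(stock) and COUNT(*) are both integers; the division truncates the fractional part

Fix: Cast one side to REAL so the division keeps the fractional part

Corrected query:
SELECT category, SUM(stock) * 1.0 / COUNT(*) AS avg_stock FROM products GROUP BY category

Result:
category    | avg_stock 
------------+-----------
Electronics | 239       
Furniture   | 287       
Office      | 269.666667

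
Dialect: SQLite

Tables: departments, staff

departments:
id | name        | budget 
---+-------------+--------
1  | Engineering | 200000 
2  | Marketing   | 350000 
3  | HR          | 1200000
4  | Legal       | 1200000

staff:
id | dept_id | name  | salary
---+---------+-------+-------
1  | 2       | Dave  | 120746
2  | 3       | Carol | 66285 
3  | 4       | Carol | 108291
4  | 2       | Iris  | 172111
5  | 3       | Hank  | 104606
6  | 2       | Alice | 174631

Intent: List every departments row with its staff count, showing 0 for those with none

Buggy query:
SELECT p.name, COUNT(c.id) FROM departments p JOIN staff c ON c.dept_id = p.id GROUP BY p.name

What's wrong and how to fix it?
Bug: An inner join excludes parents with zero children

Fix: Switch to LEFT JOIN to retain unmatched parent rows

Corrected query:
SELECT p.name, COUNT(c.id) FROM departments p LEFT JOIN staff c ON c.dept_id = p.id GROUP BY p.name

Result:
name        | COUNT(c.id)
------------+------------
Engineering | 0          
HR          | 2          
Legal       | 1          
Marketing   | 3          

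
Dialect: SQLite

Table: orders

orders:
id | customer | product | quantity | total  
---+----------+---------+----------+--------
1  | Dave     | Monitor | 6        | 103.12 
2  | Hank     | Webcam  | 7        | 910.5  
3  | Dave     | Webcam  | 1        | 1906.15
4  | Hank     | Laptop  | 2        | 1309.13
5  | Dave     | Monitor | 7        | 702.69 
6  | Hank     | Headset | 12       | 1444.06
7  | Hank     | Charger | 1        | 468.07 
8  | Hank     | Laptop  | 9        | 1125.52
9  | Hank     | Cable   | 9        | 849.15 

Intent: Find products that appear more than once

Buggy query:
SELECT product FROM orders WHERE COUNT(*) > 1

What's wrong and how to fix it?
Bug: WHERE can't reference COUNT(*); aggregates are computed after WHERE

Fix: GROUP BY product, then filter groups with HAVING COUNT(*) > 1

Corrected query:
SELECT product FROM orders GROUP BY product HAVING COUNT(*) > 1

Result:
product
-------
Laptop 
Monitor
Webcam 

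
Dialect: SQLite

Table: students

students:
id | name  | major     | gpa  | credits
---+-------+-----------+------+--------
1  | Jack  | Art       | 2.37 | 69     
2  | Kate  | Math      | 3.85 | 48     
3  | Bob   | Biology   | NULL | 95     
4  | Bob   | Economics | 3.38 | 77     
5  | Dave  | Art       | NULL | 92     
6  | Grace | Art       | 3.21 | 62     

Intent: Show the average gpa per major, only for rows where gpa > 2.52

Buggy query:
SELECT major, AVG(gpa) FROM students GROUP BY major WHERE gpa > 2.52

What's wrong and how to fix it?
Bug: WHERE cannot follow GROUP BY

Fix: Move the WHERE clause before GROUP BY

Corrected query:
SELECT major, AVG(gpa) FROM students WHERE gpa > 2.52 GROUP BY major

Result:
major     | AVG(gpa)
----------+---------
Art       | 3.21    
Economics | 3.38    
Math      | 3.85    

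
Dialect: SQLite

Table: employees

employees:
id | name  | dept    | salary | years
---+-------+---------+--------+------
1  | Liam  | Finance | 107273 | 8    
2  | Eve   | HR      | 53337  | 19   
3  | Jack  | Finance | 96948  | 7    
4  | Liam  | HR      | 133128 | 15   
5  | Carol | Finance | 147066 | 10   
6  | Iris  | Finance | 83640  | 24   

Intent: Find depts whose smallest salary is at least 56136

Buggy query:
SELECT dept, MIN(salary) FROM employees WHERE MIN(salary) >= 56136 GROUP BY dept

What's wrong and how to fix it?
Bug: MIN() in WHERE is a misuse of aggregate

Fix: Replace WHERE with HAVING after the GROUP BY

Corrected query:
SELECT dept, MIN(salary) FROM employees GROUP BY dept HAVING MIN(salary) >= 56136

Result:
dept    | MIN(salary)
--------+------------
Finance | 83640      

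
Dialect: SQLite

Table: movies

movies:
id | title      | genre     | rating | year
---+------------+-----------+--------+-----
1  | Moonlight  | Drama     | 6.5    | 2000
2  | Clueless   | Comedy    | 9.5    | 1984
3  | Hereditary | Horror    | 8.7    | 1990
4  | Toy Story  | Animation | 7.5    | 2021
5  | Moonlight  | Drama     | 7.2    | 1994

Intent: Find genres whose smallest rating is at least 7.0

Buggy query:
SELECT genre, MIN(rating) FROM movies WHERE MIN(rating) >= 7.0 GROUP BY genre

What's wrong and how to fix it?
Bug: Aggregates like MIN are computed per group after WHERE runs

Fix: Replace WHERE with HAVING after the GROUP BY

Corrected query:
SELECT genre, MIN(rating) FROM movies GROUP BY genre HAVING MIN(rating) >= 7.0

Result:
genre     | MIN(rating)
----------+------------
Animation | 7.5        
Comedy    | 9.5        
Horror    | 8.7        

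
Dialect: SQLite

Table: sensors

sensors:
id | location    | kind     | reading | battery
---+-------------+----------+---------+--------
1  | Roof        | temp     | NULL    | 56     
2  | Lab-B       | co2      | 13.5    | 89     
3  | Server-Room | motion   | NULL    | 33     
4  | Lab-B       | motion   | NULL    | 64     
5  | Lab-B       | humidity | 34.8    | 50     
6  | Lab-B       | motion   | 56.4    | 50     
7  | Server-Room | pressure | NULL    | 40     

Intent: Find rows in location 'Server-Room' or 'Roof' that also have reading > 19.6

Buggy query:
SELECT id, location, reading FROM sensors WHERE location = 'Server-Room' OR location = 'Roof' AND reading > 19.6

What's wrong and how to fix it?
Bug: AND binds tighter than OR, so this parses as location = 'Server-Room' OR (location = 'Roof' AND reading > 19.6)

Fix: Group the OR with parentheses (or use IN), then AND the threshold

Corrected query:
SELECT id, location, reading FROM sensors WHERE (location = 'Server-Room' OR location = 'Roof') AND reading > 19.6

Result:
(no rows)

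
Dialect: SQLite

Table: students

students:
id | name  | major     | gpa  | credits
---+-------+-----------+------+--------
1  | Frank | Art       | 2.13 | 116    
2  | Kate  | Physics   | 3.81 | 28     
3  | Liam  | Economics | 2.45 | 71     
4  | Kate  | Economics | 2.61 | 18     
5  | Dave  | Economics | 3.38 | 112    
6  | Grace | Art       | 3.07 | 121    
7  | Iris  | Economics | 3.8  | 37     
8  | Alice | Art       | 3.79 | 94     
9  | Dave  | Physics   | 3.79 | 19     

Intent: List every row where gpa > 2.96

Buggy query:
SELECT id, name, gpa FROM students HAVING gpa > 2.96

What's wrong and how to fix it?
Bug: This is a non-aggregate query (no GROUP BY, no aggregates), so in SQLite the HAVING clause is invalid here; a row-level condition belongs in WHERE

Fix: Use WHERE for row-level filtering

Corrected query:
SELECT id, name, gpa FROM students WHERE gpa > 2.96

Result:
id | name  | gpa 
---+-------+-----
2  | Kate  | 3.81
5  | Dave  | 3.38
6  | Grace | 3.07
7  | Iris  | 3.8 
8  | Alice | 3.79
9  | Dave  | 3.79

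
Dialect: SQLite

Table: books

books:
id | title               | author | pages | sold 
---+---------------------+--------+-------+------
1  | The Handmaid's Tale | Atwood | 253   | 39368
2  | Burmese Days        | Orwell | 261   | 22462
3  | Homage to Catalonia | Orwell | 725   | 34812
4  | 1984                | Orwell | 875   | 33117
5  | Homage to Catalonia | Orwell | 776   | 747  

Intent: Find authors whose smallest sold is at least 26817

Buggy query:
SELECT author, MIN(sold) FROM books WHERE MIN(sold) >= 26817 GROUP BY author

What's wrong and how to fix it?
Bug: Aggregates like MIN are computed per group after WHERE runs

Fix: Replace WHERE with HAVING after the GROUP BY

Corrected query:
SELECT author, MIN(sold) FROM books GROUP BY author HAVING MIN(sold) >= 26817

Result:
author | MIN(sold)
-------+----------
Atwood | 39368    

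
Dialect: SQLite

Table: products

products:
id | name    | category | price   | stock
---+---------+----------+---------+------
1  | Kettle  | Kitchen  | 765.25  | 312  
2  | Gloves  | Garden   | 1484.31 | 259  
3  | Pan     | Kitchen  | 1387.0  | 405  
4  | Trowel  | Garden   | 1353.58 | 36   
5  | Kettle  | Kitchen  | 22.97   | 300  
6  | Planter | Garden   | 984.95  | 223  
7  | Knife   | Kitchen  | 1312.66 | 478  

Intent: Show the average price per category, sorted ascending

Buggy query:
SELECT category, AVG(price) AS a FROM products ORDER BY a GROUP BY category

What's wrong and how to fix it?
Bug: GROUP BY must precede ORDER BY

Fix: Reorder: SELECT … FROM … GROUP BY … ORDER BY …

Corrected query:
SELECT category, AVG(price) AS a FROM products GROUP BY category ORDER BY a

Result:
category | a      
---------+--------
Kitchen  | 871.97 
Garden   | 1274.28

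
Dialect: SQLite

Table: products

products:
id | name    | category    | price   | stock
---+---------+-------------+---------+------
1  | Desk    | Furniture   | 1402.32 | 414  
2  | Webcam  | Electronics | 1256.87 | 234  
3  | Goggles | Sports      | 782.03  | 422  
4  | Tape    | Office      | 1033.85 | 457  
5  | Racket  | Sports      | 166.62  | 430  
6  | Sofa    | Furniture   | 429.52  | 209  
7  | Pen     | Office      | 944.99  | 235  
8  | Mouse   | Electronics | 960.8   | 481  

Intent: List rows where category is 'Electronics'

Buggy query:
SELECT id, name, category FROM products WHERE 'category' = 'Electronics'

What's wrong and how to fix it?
Bug: 'category' in single quotes is a string literal, not the column; the comparison is literal-vs-literal and never true

Fix: Reference the column as category without single quotes

Corrected query:
SELECT id, name, category FROM products WHERE category = 'Electronics'

Result:
id | name   | category   
---+--------+------------
2  | Webcam | Electronics
8  | Mouse  | Electronics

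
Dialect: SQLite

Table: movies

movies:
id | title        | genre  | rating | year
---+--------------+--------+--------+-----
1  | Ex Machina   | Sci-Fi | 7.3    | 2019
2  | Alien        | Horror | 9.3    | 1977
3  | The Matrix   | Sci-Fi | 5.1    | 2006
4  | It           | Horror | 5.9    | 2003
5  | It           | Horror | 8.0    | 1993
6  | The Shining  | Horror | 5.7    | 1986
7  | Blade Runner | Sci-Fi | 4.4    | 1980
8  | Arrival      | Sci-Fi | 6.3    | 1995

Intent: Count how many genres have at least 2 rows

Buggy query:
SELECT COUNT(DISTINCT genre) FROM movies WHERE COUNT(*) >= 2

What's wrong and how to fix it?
Bug: COUNT(*) cannot appear in WHERE; the per-group count doesn't exist yet

Fix: Use a subquery that GROUPs and filters with HAVING, then count its rows

Corrected query:
SELECT COUNT(*) FROM (SELECT genre FROM movies GROUP BY genre HAVING COUNT(*) >= 2)

Result:
COUNT(*)
--------
2       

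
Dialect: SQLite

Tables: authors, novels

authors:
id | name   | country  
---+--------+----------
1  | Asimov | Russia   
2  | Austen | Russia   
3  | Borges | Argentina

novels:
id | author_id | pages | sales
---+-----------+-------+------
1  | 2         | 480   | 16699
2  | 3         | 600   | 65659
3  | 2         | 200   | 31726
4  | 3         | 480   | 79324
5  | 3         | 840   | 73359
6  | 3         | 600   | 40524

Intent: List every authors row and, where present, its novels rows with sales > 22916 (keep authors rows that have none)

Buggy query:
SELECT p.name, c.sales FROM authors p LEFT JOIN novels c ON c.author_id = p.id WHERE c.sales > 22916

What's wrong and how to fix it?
Bug: A WHERE condition on the right-hand table after LEFT JOIN drops unmatched parents

Fix: Move the right-table condition into the ON clause so unmatched parents are kept

Corrected query:
SELECT p.name, c.sales FROM authors p LEFT JOIN novels c ON c.author_id = p.id AND c.sales > 22916

Result:
name   | sales
-------+------
Asimov | NULL 
Austen | 31726
Borges | 40524
Borges | 65659
Borges | 73359
Borges | 79324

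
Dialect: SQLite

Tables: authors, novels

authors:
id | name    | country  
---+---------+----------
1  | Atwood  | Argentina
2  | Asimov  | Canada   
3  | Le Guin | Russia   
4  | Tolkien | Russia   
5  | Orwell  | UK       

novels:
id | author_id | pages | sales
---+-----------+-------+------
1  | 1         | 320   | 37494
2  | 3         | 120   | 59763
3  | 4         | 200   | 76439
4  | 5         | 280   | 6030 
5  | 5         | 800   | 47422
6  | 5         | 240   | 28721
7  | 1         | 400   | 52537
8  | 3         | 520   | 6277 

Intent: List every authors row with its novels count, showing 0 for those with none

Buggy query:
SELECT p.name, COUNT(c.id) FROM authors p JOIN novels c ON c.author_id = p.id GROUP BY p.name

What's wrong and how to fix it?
Bug: An inner join excludes parents with zero children

Fix: Switch to LEFT JOIN to retain unmatched parent rows

Corrected query:
SELECT p.name, COUNT(c.id) FROM authors p LEFT JOIN novels c ON c.author_id = p.id GROUP BY p.name

Result:
name    | COUNT(c.id)
--------+------------
Asimov  | 0          
Atwood  | 2          
Le Guin | 2          
Orwell  | 3          
Tolkien | 1          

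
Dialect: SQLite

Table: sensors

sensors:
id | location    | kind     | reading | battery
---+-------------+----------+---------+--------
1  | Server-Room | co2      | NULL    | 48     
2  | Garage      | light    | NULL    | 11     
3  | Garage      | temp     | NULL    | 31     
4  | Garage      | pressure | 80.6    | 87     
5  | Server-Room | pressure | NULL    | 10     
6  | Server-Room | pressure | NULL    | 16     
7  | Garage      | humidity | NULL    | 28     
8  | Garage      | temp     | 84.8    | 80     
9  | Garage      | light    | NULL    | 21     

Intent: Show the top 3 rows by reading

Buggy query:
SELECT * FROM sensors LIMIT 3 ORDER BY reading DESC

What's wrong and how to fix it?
Bug: LIMIT must come after ORDER BY

Fix: Swap the clauses: ORDER BY first, then LIMIT

Corrected query:
SELECT * FROM sensors ORDER BY reading DESC LIMIT 3

Result:
id | location    | kind     | reading | battery
---+-------------+----------+---------+--------
8  | Garage      | temp     | 84.8    | 80     
4  | Garage      | pressure | 80.6    | 87     
1  | Server-Room | co2      | NULL    | 48     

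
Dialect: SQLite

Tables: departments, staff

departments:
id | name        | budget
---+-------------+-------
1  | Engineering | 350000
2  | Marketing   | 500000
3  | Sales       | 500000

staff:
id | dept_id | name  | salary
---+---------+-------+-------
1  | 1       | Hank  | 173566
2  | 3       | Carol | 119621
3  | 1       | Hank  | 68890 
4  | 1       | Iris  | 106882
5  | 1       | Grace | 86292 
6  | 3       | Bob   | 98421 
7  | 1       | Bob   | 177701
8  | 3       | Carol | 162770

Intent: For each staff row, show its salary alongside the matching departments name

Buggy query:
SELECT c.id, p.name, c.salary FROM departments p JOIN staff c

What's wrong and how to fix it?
Bug: Missing join condition: each staff row is matched to all departments rows instead of just its own

Fix: Add ON c.dept_id = p.id to the JOIN

Corrected query:
SELECT c.id, p.name, c.salary FROM departments p JOIN staff c ON c.dept_id = p.id

Result:
id | name        | salary
---+-------------+-------
1  | Engineering | 173566
2  | Sales       | 119621
3  | Engineering | 68890 
4  | Engineering | 106882
5  | Engineering | 86292 
6  | Sales       | 98421 
7  | Engineering | 177701
8  | Sales       | 162770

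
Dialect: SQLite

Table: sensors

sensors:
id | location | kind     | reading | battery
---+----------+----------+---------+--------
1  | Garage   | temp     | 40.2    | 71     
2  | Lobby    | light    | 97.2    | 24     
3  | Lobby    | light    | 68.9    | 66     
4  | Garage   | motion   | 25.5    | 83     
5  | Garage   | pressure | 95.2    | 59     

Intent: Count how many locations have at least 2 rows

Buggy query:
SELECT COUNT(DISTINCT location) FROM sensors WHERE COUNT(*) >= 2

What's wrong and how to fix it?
Bug: COUNT(*) cannot appear in WHERE; the per-group count doesn't exist yet

Fix: Group first with HAVING COUNT(*) >= 2, then COUNT the resulting groups

Corrected query:
SELECT COUNT(*) FROM (SELECT location FROM sensors GROUP BY location HAVING COUNT(*) >= 2)

Result:
COUNT(*)
--------
2       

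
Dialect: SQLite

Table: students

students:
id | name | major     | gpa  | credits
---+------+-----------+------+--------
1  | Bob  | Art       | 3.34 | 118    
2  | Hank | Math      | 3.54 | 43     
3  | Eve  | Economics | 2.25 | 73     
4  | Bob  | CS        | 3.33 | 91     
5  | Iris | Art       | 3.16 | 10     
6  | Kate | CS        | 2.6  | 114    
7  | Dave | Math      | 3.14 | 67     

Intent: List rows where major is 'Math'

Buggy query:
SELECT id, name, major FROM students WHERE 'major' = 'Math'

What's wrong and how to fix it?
Bug: 'major' in single quotes is a string literal, not the column; the comparison is literal-vs-literal and never true

Fix: Reference the column as major without single quotes

Corrected query:
SELECT id, name, major FROM students WHERE major = 'Math'

Result:
id | name | major
---+------+------
2  | Hank | Math 
7  | Dave | Math 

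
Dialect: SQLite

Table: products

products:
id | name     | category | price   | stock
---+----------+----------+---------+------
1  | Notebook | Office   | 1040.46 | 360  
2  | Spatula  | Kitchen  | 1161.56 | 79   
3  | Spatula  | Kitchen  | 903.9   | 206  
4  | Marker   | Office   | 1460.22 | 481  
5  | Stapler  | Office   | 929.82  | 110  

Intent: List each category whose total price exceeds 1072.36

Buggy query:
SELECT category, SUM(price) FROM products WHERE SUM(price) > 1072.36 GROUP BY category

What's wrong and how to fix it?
Bug: WHERE runs before GROUP BY, so aggregates aren't available there

Fix: Use HAVING (which filters groups after aggregation) instead of WHERE

Corrected query:
SELECT category, SUM(price) FROM products GROUP BY category HAVING SUM(price) > 1072.36

Result:
category | SUM(price)
---------+-----------
Kitchen  | 2065.46   
Office   | 3430.5    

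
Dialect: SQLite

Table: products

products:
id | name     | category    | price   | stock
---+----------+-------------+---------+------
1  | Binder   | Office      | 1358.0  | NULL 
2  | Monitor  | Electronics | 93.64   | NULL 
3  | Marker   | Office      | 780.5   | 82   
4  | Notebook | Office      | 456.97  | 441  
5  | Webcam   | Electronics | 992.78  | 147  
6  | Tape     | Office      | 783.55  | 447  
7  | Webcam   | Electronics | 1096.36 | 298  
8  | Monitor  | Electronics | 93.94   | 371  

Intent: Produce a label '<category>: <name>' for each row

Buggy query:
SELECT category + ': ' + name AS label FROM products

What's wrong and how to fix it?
Bug: SQLite uses || for string concatenation; + coerces text to numbers (yielding 0)

Fix: Replace + with || to concatenate text

Corrected query:
SELECT category || ': ' || name AS label FROM products

Result:
label               
--------------------
Office: Binder      
Electronics: Monitor
Office: Marker      
Office: Notebook    
Electronics: Webcam 
Office: Tape        
Electronics: Webcam 
Electronics: Monitor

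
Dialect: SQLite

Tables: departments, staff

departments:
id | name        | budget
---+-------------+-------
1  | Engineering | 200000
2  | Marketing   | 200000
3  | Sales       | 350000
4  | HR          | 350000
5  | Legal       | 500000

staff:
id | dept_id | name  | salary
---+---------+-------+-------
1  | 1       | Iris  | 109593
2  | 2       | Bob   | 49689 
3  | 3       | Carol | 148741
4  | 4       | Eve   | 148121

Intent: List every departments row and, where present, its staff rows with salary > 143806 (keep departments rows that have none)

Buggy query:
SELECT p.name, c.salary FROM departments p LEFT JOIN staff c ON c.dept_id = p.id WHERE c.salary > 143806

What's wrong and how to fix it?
Bug: Filtering c.salary in WHERE discards the NULL rows produced by LEFT JOIN, turning it into an inner join

Fix: Put 'c.salary > 143806' in the JOIN's ON clause instead of WHERE

Corrected query:
SELECT p.name, c.salary FROM departments p LEFT JOIN staff c ON c.dept_id = p.id AND c.salary > 143806

Result:
name        | salary
------------+-------
Engineering | NULL  
Marketing   | NULL  
Sales       | 148741
HR          | 148121
Legal       | NULL  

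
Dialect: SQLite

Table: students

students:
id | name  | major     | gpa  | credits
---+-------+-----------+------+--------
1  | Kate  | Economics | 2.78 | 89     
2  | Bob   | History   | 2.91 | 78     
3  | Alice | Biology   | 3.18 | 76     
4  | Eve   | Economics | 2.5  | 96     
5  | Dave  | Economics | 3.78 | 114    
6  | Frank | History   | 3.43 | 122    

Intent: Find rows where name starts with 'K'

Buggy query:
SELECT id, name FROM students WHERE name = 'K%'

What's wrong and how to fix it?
Bug: Wildcards only work with LIKE; '=' treats '%' as a literal character

Fix: Use LIKE for wildcard pattern matching

Corrected query:
SELECT id, name FROM students WHERE name LIKE 'K%'

Result:
id | name
---+-----
1  | Kate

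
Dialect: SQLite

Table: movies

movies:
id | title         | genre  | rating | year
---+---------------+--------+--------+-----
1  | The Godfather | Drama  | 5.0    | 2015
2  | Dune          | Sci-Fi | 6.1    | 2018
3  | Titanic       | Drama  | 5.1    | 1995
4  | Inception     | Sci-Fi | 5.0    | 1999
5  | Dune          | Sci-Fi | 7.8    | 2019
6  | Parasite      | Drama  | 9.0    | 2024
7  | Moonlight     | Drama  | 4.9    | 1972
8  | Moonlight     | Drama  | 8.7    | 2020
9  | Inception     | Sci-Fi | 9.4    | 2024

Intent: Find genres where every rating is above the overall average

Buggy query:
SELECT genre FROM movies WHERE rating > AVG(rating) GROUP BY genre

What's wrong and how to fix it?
Bug: WHERE evaluates per row before aggregation, so AVG() is unavailable

Fix: Compute the overall average in a scalar subquery and compare each group's MIN against it in HAVING

Corrected query:
SELECT genre FROM movies GROUP BY genre HAVING MIN(rating) > (SELECT AVG(rating) FROM movies)

Result:
(no rows)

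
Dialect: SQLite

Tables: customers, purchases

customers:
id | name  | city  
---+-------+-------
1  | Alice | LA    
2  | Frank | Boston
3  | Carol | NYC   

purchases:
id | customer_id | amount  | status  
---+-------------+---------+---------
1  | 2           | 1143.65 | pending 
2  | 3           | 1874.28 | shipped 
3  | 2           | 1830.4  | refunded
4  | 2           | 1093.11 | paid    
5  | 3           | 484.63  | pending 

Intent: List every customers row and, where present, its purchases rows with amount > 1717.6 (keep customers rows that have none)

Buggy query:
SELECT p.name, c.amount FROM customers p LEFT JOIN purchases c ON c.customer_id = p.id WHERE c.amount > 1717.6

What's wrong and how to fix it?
Bug: A WHERE condition on the right-hand table after LEFT JOIN drops unmatched parents

Fix: Put 'c.amount > 1717.6' in the JOIN's ON clause instead of WHERE

Corrected query:
SELECT p.name, c.amount FROM customers p LEFT JOIN purchases c ON c.customer_id = p.id AND c.amount > 1717.6

Result:
name  | amount 
------+--------
Alice | NULL   
Frank | 1830.4 
Carol | 1874.28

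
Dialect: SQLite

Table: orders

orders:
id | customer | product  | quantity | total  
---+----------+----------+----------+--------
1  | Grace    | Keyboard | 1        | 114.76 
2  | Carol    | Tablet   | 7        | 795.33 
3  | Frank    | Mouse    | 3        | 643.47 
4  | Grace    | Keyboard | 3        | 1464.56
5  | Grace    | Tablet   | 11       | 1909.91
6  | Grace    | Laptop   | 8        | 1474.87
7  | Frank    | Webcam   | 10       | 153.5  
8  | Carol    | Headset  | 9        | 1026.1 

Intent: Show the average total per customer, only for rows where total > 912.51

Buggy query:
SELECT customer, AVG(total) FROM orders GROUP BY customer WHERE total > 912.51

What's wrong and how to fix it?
Bug: WHERE cannot follow GROUP BY

Fix: Move the WHERE clause before GROUP BY

Corrected query:
SELECT customer, AVG(total) FROM orders WHERE total > 912.51 GROUP BY customer

Result:
customer | AVG(total) 
---------+------------
Carol    | 1026.1     
Grace    | 1616.446667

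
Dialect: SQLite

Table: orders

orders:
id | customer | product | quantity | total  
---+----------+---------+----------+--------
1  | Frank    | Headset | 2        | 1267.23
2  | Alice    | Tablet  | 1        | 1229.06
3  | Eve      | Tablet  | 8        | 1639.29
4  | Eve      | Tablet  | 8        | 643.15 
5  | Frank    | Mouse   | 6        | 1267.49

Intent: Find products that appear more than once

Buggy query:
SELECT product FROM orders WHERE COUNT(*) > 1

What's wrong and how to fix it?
Bug: WHERE can't reference COUNT(*); aggregates are computed after WHERE

Fix: Group first, then use HAVING for the count condition

Corrected query:
SELECT product FROM orders GROUP BY product HAVING COUNT(*) > 1

Result:
product
-------
Tablet 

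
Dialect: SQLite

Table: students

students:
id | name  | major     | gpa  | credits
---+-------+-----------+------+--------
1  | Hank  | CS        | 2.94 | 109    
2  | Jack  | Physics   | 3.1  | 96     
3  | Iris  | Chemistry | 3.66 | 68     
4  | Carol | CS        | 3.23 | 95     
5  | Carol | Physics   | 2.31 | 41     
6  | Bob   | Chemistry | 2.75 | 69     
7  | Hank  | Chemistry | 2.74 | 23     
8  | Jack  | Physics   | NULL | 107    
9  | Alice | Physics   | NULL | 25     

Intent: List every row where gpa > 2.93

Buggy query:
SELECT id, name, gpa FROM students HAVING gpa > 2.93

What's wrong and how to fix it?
Bug: This is a non-aggregate query (no GROUP BY, no aggregates), so in SQLite the HAVING clause is invalid here; a row-level condition belongs in WHERE

Fix: Use WHERE for row-level filtering

Corrected query:
SELECT id, name, gpa FROM students WHERE gpa > 2.93

Result:
id | name  | gpa 
---+-------+-----
1  | Hank  | 2.94
2  | Jack  | 3.1 
3  | Iris  | 3.66
4  | Carol | 3.23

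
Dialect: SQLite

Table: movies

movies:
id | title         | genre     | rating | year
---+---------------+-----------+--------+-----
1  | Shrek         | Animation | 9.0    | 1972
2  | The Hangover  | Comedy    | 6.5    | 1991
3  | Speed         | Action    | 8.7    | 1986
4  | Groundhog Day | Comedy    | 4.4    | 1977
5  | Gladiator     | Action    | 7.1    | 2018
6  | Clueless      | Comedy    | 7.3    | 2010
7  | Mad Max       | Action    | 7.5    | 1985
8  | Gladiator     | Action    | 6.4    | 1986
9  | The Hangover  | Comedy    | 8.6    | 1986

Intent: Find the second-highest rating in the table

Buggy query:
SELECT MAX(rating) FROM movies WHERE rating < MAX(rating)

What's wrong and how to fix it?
Bug: The inner MAX is an aggregate inside WHERE, which is not allowed

Fix: Compute the overall MAX in a subquery, then take MAX of rows below it

Corrected query:
SELECT MAX(rating) FROM movies WHERE rating < (SELECT MAX(rating) FROM movies)

Result:
MAX(rating)
-----------
8.7        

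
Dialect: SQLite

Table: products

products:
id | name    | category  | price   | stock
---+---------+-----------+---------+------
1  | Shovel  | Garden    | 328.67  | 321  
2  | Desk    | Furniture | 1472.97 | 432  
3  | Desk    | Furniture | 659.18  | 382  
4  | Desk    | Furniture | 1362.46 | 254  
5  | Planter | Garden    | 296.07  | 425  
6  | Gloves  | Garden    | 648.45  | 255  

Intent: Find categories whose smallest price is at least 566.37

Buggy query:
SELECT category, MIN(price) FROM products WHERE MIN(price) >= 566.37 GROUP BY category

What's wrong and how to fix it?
Bug: Aggregates like MIN are computed per group after WHERE runs

Fix: Replace WHERE with HAVING after the GROUP BY

Corrected query:
SELECT category, MIN(price) FROM products GROUP BY category HAVING MIN(price) >= 566.37

Result:
category  | MIN(price)
----------+-----------
Furniture | 659.18    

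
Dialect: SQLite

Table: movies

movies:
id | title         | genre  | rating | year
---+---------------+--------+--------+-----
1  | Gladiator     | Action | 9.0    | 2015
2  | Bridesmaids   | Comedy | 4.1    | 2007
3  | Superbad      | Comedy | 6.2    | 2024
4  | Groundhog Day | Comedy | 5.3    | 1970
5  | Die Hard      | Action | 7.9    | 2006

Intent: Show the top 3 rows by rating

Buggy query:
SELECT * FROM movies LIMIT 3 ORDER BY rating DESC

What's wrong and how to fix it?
Bug: LIMIT must come after ORDER BY

Fix: Sort with ORDER BY, then apply LIMIT

Corrected query:
SELECT * FROM movies ORDER BY rating DESC LIMIT 3

Result:
id | title     | genre  | rating | year
---+-----------+--------+--------+-----
1  | Gladiator | Action | 9      | 2015
5  | Die Hard  | Action | 7.9    | 2006
3  | Superbad  | Comedy | 6.2    | 2024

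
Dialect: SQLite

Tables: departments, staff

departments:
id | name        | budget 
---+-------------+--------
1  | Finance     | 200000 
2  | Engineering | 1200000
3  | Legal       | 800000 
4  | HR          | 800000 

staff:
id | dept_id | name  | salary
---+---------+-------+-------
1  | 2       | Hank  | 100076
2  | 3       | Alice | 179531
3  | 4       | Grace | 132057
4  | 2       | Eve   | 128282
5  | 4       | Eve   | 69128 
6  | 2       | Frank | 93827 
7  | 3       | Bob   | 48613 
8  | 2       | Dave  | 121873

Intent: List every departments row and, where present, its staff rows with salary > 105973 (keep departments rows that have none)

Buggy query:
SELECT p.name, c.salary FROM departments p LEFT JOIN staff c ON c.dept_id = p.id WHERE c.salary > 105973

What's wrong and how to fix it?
Bug: Filtering c.salary in WHERE discards the NULL rows produced by LEFT JOIN, turning it into an inner join

Fix: Move the right-table condition into the ON clause so unmatched parents are kept

Corrected query:
SELECT p.name, c.salary FROM departments p LEFT JOIN staff c ON c.dept_id = p.id AND c.salary > 105973

Result:
name        | salary
------------+-------
Finance     | NULL  
Engineering | 121873
Engineering | 128282
Legal       | 179531
HR          | 132057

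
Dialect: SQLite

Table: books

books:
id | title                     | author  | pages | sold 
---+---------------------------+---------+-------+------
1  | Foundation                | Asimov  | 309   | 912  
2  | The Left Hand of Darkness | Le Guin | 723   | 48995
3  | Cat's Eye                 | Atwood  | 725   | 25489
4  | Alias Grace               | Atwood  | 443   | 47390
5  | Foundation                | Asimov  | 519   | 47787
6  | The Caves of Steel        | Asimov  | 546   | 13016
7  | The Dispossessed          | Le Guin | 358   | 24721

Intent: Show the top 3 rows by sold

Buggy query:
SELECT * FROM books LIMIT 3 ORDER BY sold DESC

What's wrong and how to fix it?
Bug: ORDER BY cannot follow LIMIT; LIMIT is the final clause

Fix: Sort with ORDER BY, then apply LIMIT

Corrected query:
SELECT * FROM books ORDER BY sold DESC LIMIT 3

Result:
id | title                     | author  | pages | sold 
---+---------------------------+---------+-------+------
2  | The Left Hand of Darkness | Le Guin | 723   | 48995
5  | Foundation                | Asimov  | 519   | 47787
4  | Alias Grace               | Atwood  | 443   | 47390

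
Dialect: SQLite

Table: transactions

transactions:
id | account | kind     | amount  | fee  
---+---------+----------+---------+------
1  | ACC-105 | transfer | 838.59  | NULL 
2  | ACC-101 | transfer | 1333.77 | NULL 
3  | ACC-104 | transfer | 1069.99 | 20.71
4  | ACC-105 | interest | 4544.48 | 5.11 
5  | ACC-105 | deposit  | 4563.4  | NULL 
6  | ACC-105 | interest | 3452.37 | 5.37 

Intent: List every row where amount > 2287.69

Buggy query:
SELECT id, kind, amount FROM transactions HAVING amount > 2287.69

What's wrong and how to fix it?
Bug: This is a non-aggregate query (no GROUP BY, no aggregates), so in SQLite the HAVING clause is invalid here; a row-level condition belongs in WHERE

Fix: Use WHERE for row-level filtering

Corrected query:
SELECT id, kind, amount FROM transactions WHERE amount > 2287.69

Result:
id | kind     | amount 
---+----------+--------
4  | interest | 4544.48
5  | deposit  | 4563.4 
6  | interest | 3452.37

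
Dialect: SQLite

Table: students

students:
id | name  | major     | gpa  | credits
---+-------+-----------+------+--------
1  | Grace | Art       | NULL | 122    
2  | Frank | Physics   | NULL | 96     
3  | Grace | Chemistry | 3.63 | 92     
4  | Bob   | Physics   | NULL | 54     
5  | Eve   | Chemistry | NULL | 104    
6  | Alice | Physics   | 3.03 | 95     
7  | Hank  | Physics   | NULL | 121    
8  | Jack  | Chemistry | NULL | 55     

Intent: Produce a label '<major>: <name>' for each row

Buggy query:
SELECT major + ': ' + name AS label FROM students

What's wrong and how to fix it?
Bug: '+' is numeric addition; on text columns SQLite converts them to 0 instead of concatenating

Fix: Replace + with || to concatenate text

Corrected query:
SELECT major || ': ' || name AS label FROM students

Result:
label           
----------------
Art: Grace      
Physics: Frank  
Chemistry: Grace
Physics: Bob    
Chemistry: Eve  
Physics: Alice  
Physics: Hank   
Chemistry: Jack 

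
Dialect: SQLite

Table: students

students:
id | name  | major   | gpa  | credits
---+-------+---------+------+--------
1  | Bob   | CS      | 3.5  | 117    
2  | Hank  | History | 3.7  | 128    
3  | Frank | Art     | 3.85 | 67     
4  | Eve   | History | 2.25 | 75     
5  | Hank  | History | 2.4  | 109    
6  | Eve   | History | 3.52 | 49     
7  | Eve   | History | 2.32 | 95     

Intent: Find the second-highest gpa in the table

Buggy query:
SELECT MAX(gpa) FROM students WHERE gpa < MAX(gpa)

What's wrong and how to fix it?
Bug: The inner MAX is an aggregate inside WHERE, which is not allowed

Fix: Compute the overall MAX in a subquery, then take MAX of rows below it

Corrected query:
SELECT MAX(gpa) FROM students WHERE gpa < (SELECT MAX(gpa) FROM students)

Result:
MAX(gpa)
--------
3.7     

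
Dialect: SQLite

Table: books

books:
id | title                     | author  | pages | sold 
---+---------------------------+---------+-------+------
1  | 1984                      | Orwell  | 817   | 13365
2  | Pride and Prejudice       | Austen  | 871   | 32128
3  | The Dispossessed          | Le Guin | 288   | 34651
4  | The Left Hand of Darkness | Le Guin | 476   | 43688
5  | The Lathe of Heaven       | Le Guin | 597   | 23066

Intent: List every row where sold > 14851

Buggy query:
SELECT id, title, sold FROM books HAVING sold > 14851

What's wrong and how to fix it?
Bug: This is a non-aggregate query (no GROUP BY, no aggregates), so in SQLite the HAVING clause is invalid here; a row-level condition belongs in WHERE

Fix: Use WHERE for row-level filtering

Corrected query:
SELECT id, title, sold FROM books WHERE sold > 14851

Result:
id | title                     | sold 
---+---------------------------+------
2  | Pride and Prejudice       | 32128
3  | The Dispossessed          | 34651
4  | The Left Hand of Darkness | 43688
5  | The Lathe of Heaven       | 23066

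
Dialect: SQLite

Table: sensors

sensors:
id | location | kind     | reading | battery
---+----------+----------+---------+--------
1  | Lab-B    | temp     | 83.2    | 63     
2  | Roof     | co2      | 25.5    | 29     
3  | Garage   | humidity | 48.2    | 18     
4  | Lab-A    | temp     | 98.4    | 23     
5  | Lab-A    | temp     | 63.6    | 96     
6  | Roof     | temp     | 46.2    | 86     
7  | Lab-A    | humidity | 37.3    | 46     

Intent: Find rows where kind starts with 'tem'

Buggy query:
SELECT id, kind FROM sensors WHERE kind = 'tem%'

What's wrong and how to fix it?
Bug: Wildcards only work with LIKE; '=' treats '%' as a literal character

Fix: Use LIKE for wildcard pattern matching

Corrected query:
SELECT id, kind FROM sensors WHERE kind LIKE 'tem%'

Result:
id | kind
---+-----
1  | temp
4  | temp
5  | temp
6  | temp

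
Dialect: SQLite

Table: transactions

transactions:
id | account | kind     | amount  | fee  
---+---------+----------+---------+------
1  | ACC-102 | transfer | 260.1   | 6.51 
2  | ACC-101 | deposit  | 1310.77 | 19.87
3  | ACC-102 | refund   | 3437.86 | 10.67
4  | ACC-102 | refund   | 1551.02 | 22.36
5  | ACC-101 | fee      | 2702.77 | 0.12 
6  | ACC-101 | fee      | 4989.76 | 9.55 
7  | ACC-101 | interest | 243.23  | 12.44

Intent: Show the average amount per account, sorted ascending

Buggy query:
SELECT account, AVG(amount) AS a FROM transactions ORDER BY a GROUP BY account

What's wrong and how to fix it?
Bug: GROUP BY must precede ORDER BY

Fix: Move ORDER BY to the end, after GROUP BY

Corrected query:
SELECT account, AVG(amount) AS a FROM transactions GROUP BY account ORDER BY a

Result:
account | a        
--------+----------
ACC-102 | 1749.66  
ACC-101 | 2311.6325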